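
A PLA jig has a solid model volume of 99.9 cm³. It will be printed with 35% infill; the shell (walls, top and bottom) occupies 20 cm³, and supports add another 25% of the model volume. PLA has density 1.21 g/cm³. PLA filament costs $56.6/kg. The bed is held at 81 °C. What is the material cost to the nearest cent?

Volume inside the shell = 99.9 − 20, so 79.9 cm³.
Infill volume = 0.35 × 79.9, so 27.965 cm³.
Support = 0.25 × 99.9 = 24.975 cm³.
Deposited volume = 20 + 27.965 + 24.975, so 72.94 cm³.
Mass = 72.94 × 1.21, so 88.2574 g.
Cost = 88.2574 g / 1000 × $56.6/kg = $5.00.

$5.00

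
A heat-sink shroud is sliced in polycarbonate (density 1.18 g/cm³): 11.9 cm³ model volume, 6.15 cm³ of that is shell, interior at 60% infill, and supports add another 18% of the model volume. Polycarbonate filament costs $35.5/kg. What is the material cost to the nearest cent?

$0.49

Volume inside the shell: 11.9 − 6.15 → 5.75 cm³.
Infill volume = 0.60 × 5.75 = 3.45 cm³.
Support = 0.18 × 11.9, so 2.142 cm³.
Total extruded = 6.15 + 3.45 + 2.142, so 11.742 cm³.
Mass: 11.742 × 1.18 → 13.85556 g.
Cost = 13.85556 g / 1000 × $35.5/kg = $0.49.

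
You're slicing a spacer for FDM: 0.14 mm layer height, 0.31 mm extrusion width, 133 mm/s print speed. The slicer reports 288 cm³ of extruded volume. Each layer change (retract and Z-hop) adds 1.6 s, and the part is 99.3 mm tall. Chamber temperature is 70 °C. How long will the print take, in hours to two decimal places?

Extrusion cross-section = 0.14 × 0.31 = 0.0434 mm².
Total extruded path = 288000/0.0434 = 6635944.7 mm.
Time extruding = 6635944.7 / 133, so 49894.3 s.
Number of layers: 99.3 / 0.14 → 710 (rounded up).
Layer-change overhead = 710 × 1.6, so 1136 s.
Altogether 49894.3 + 1136 = 51030.3 s, i.e. 14.18 hours.

14.18 hours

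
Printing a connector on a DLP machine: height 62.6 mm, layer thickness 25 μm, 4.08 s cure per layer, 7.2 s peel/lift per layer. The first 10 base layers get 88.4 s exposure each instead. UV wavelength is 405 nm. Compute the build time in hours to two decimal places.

8.08 hours

Layers = ⌈62.6/0.025⌉ = 2504.
Bottom layers = 10 × (88.4 + 7.2) = 956 s.
Regular layers = 2494 × (4.08 + 7.2) = 28132.32 s.
Total = 956 + 28132.32 = 29088.32 s = 8.08 hours.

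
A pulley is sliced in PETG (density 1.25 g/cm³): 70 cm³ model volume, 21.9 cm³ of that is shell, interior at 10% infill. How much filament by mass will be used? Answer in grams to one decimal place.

33.4 g

Volume inside the shell = 70 − 21.9 = 48.1 cm³.
Deposited infill = 0.10 × 48.1, so 4.81 cm³.
Total printed volume: 21.9 + 4.81 → 26.71 cm³.
Mass: 26.71 × 1.25 → 33.3875 g.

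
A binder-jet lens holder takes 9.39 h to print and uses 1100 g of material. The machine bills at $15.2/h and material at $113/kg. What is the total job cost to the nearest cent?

Machine cost = 15.2 × 9.39 = $142.728.
Feedstock cost: 113 × 1100/1000 → $124.30.
Total = 142.728 + 124.30 = 267.028 ≈ $267.03.

$267.03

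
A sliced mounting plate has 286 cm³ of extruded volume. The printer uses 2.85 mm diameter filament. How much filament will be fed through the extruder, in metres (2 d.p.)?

Filament cross-section = π × (2.85/2)² = 6.3794 mm².
Length = 286 cm³ / 6.3794 mm² = 286000 / 6.3794 = 44831.8 mm = 44.83 m.

44.83 m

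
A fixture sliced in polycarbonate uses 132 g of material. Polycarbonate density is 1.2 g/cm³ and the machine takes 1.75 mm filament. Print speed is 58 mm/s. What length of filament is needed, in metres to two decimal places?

Volume = 132 g / 1.2 g·cm⁻³ = 110 cm³ = 110000 mm³.
A = π r² = π × 0.875² = 2.4053 mm².
L = V/A = 110000/2.4053 = 45732.34 mm → 45.73 m.

45.73 m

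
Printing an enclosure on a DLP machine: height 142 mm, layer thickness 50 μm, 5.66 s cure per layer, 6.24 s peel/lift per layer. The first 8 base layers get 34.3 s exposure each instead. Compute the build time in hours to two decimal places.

9.45 hours

Layer count = ceil(142 / 0.05) = 2840.
Burn-in layers = 8 × (34.3 + 6.24), so 324.32 s.
Normal layers = 2832 × (5.66 + 6.24), so 33700.8 s.
Sum: 324.32 + 33700.8 = 34025.12 s → 9.45 hours.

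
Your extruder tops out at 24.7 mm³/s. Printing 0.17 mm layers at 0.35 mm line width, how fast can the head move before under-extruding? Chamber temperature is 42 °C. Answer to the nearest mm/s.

415 mm/s

A = 0.17 × 0.35 = 0.0595 mm².
v_max = Q/A = 24.7/0.0595 = 415.13 mm/s → 415 mm/s.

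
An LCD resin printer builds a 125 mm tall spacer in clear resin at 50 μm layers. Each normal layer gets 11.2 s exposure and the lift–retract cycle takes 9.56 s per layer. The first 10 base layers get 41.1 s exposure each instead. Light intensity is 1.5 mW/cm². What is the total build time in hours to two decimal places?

14.50 hours

Layers = ⌈125/0.05⌉ = 2500.
Base layers: 10 × (41.1 + 9.56) → 506.6 s.
Regular layers = 2490 × (11.2 + 9.56), so 51692.4 s.
Total = 506.6 + 51692.4 = 52199 s = 14.50 hours.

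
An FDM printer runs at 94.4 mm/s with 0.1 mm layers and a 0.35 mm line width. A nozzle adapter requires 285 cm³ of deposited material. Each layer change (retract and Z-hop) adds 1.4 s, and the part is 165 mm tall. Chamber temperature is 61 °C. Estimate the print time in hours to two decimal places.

Bead cross-section = 0.1 × 0.35, so 0.035 mm².
Path length: 285000 mm³ / 0.035 mm² → 8142857.1 mm.
Print-move time = 8142857.1 / 94.4 = 86259.1 s.
Number of layers: 165 / 0.1 → 1650 (rounded up).
Layer-change overhead: 1650 × 1.4 → 2310 s.
Altogether 86259.1 + 2310 = 88569.1 s, i.e. 24.60 hours.

24.60 hours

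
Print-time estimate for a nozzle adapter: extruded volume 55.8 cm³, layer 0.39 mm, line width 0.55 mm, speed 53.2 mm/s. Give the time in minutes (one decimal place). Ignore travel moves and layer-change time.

81.5 minutes

Extrusion cross-section = 0.39 × 0.55 = 0.2145 mm².
Toolpath length = 55.8 cm³ / 0.2145 mm² = 55800 / 0.2145 = 260139.9 mm.
Extrusion time = 260139.9 / 53.2 = 4889.8 s.
That's 4889.8 s → 81.5 minutes.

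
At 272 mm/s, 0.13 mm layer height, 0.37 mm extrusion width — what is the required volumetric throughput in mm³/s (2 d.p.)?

Bead cross-section = 0.13 × 0.37, so 0.0481 mm².
Volumetric flow = 272 × 0.0481 = 13.08 mm³/s.

13.08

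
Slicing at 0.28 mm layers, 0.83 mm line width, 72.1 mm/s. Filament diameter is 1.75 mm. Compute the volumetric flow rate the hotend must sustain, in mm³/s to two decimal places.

Extrusion cross-section = 0.28 × 0.83, so 0.2324 mm².
Volumetric flow = 72.1 × 0.2324 = 16.76 mm³/s.

16.76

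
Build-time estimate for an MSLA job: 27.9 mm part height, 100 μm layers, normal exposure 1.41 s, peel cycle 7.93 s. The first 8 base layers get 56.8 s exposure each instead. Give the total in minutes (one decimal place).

50.8 minutes

Number of layers: 27.9 / 0.1 → 279 (rounded up).
Bottom layers = 8 × (56.8 + 7.93), so 517.84 s.
Normal layers = 271 × (1.41 + 7.93) = 2531.14 s.
Sum: 517.84 + 2531.14 = 3048.98 s → 50.8 minutes.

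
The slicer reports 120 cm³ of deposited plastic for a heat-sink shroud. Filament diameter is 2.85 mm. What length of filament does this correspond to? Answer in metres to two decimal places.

Filament cross-section = π × (2.85/2)² = 6.3794 mm².
L = 120000 mm³ / 6.3794 mm² = 18810.55 mm, i.e. 18.81 m.

18.81 m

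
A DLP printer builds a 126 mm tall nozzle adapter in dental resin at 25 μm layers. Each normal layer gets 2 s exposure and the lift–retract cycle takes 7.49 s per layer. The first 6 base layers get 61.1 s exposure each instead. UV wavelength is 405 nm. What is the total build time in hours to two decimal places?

Layers = ⌈126/0.025⌉ = 5040.
Base layers = 6 × (61.1 + 7.49) = 411.54 s.
Remaining layers = 5034 × (2 + 7.49) = 47772.66 s.
Total = 411.54 + 47772.66 = 48184.2 s = 13.38 hours.

13.38 hours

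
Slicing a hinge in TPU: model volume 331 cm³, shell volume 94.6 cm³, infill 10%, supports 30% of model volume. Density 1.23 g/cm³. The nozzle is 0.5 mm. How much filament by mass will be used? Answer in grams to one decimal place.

Infill region = 331 − 94.6 = 236.4 cm³.
Infill deposited = 0.10 × 236.4 = 23.64 cm³.
Support = 0.30 × 331, so 99.3 cm³.
Total extruded = 94.6 + 23.64 + 99.3, so 217.54 cm³.
Mass = 217.54 × 1.23, so 267.5742 g.

267.6 g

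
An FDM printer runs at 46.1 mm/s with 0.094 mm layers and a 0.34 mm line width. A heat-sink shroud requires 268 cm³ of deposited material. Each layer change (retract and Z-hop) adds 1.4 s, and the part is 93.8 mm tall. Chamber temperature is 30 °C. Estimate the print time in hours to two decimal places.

50.92 hours

Extrusion cross-section: 0.094 × 0.34 → 0.03196 mm².
Total extruded path = 268000/0.03196 = 8385481.9 mm.
Time extruding: 8385481.9 / 46.1 → 181897.7 s.
Number of layers: 93.8 / 0.094 → 998 (rounded up).
Z-hop total = 998 × 1.4 = 1397.2 s.
Total = 181897.7 + 1397.2 = 183294.9 s = 50.92 hours.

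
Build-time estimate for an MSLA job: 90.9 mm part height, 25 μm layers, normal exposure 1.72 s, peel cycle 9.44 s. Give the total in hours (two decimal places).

11.27 hours

Layer count = ceil(90.9 / 0.025) = 3636.
Cycle time = 1.72 + 9.44 = 11.16 s.
Build time: 3636 × 11.16 s = 40577.76 s, i.e. 11.27 hours.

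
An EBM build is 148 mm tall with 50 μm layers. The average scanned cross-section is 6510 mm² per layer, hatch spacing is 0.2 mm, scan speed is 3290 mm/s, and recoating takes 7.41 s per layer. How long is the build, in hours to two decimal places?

14.23 hours

Number of layers: 148 / 0.05 → 2960 (rounded up).
Per-layer scan distance: 6510 / 0.2 → 32550 mm.
Per-layer scan time = 32550 / 3290 = 9.8936 s.
Layer cycle = 9.8936 + 7.41 = 17.3036 s.
Total: 2960 × 17.3036 s = 51218.656 s → 14.23 hours.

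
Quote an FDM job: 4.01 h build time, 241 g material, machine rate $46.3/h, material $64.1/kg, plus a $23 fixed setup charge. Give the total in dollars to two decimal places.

$224.11

Machine cost = 46.3 × 4.01, so $185.663.
Material charge = 64.1 × 241/1000 = $15.4481.
Adding setup: 185.663 + 15.4481 + 23 → 224.1111 ≈ $224.11.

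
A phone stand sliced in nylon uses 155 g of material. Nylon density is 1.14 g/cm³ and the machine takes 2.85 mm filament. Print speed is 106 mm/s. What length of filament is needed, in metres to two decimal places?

Volume = 155 g / 1.14 g·cm⁻³ = 135.9649 cm³ = 135964.9 mm³.
Cross-section of 2.85 mm filament: π·(2.85/2)² = 6.3794 mm².
L = V/A = 135964.9/6.3794 = 21313.12 mm → 21.31 m.

21.31 m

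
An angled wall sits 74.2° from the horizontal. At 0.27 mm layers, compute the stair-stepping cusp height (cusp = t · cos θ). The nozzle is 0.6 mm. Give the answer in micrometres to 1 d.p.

h_c = t·cos θ = 0.27 × 0.2723 = 0.073521 mm (73.5 μm).

73.5 μm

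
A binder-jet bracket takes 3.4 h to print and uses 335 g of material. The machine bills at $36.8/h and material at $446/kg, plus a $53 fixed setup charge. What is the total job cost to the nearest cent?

Machine-time cost = 36.8 × 3.4, so $125.12.
Feedstock cost = 446 × 335/1000, so $149.41.
Adding setup: 125.12 + 149.41 + 53 → $327.53.

$327.53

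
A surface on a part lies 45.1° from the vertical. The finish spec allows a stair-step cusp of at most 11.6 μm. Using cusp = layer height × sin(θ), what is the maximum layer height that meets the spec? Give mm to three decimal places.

t = h_c / sin θ = 0.0116 / 0.7083 = 0.016 mm.

0.016 mm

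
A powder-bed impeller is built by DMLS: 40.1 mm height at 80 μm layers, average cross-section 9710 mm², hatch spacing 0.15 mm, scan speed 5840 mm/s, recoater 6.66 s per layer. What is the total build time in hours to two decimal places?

Number of layers: 40.1 / 0.08 → 502 (rounded up).
Per-layer scan distance = 9710 / 0.15 = 64733.3 mm.
Scan time per layer = 64733.3 / 5840 = 11.0845 s.
Layer cycle = 11.0845 + 6.66 = 17.7445 s.
Build time = 502 × 17.7445 = 8907.739 s = 2.47 hours.

2.47 hours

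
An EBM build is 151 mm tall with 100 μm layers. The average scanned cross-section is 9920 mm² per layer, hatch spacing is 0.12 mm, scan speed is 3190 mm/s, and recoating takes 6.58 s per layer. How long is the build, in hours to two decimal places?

13.63 hours

Layer count = ceil(151 / 0.1) = 1510.
Scan path per layer: 9920 / 0.12 → 82666.7 mm.
Beam time per layer: 82666.7 / 3190 → 25.9143 s.
Time per layer = 25.9143 + 6.58, so 32.4943 s.
Build time = 1510 × 32.4943 = 49066.393 s = 13.63 hours.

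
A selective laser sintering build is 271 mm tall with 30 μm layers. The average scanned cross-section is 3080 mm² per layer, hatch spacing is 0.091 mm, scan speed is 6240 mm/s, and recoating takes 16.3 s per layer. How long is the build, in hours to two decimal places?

54.52 hours

Number of layers: 271 / 0.03 → 9034 (rounded up).
Scan path per layer: 3080 / 0.091 → 33846.2 mm.
Per-layer scan time = 33846.2 / 6240 = 5.4241 s.
Layer cycle: 5.4241 + 16.3 → 21.7241 s.
Build time = 9034 × 21.7241 = 196255.5194 s = 54.52 hours.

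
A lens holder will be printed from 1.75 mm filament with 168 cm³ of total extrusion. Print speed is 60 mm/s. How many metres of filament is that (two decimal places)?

69.85 m

A = π r² = π × 0.875² = 2.4053 mm².
L = 168000 mm³ / 2.4053 mm² = 69845.76 mm, i.e. 69.85 m.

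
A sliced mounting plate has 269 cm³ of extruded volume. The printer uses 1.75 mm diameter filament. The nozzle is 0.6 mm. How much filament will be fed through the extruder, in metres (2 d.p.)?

111.84 m

Filament cross-section = π × (1.75/2)² = 2.4053 mm².
L = 269000 mm³ / 2.4053 mm² = 111836.36 mm, i.e. 111.84 m.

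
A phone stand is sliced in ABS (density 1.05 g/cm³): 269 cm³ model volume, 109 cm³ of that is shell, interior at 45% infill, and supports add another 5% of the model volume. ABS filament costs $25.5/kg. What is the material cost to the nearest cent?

$5.21

Infill region = 269 − 109, so 160 cm³.
Deposited infill = 0.45 × 160 = 72 cm³.
Support = 0.05 × 269, so 13.45 cm³.
Total printed volume = 109 + 72 + 13.45 = 194.45 cm³.
Mass = 194.45 × 1.05, so 204.1725 g.
Cost = 204.1725 g / 1000 × $25.5/kg = $5.21.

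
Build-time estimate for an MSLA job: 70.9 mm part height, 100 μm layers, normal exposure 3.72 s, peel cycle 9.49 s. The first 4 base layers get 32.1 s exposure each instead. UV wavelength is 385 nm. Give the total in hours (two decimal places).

2.63 hours

Layers = ⌈70.9/0.1⌉ = 709.
Bottom layers: 4 × (32.1 + 9.49) → 166.36 s.
Normal layers = 705 × (3.72 + 9.49), so 9313.05 s.
Sum: 166.36 + 9313.05 = 9479.41 s → 2.63 hours.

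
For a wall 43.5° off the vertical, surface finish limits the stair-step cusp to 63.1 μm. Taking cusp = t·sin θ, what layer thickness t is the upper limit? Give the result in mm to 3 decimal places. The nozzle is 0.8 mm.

0.092 mm

sin(43.5°) = 0.6884; t_max = 0.0631/0.6884 = 0.092 mm.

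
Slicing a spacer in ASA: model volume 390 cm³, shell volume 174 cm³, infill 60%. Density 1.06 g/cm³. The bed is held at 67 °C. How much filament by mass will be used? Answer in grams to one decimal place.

321.8 g

Interior volume = 390 − 174 = 216 cm³.
Infill deposited = 0.60 × 216, so 129.6 cm³.
Total extruded = 174 + 129.6, so 303.6 cm³.
Mass = 303.6 × 1.06, so 321.816 g.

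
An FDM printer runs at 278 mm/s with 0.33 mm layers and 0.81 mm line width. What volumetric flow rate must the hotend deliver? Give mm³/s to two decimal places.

Extrusion cross-section = 0.33 × 0.81 = 0.2673 mm².
Q = v·A = 278 × 0.2673 = 74.31 mm³/s.

74.31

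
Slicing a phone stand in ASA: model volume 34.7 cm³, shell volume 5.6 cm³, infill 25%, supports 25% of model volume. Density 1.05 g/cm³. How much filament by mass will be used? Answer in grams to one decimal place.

22.6 g

Interior volume = 34.7 − 5.6 = 29.1 cm³.
Deposited infill = 0.25 × 29.1, so 7.275 cm³.
Support = 0.25 × 34.7, so 8.675 cm³.
Total extruded = 5.6 + 7.275 + 8.675 = 21.55 cm³.
Mass: 21.55 × 1.05 → 22.6275 g.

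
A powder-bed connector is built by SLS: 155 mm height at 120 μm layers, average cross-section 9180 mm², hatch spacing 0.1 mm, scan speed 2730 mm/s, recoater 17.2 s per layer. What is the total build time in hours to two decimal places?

18.24 hours

Layer count = ceil(155 / 0.12) = 1292.
Per-layer scan distance = 9180 / 0.1 = 91800 mm.
Laser time per layer = 91800 / 2730, so 33.6264 s.
Time per layer: 33.6264 + 17.2 → 50.8264 s.
Build time = 1292 × 50.8264 = 65667.7088 s = 18.24 hours.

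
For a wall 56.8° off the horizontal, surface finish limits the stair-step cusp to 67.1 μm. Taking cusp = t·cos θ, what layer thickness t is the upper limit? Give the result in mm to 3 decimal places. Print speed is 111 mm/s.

0.123 mm

t = h_c / cos θ = 0.0671 / 0.5476 = 0.123 mm.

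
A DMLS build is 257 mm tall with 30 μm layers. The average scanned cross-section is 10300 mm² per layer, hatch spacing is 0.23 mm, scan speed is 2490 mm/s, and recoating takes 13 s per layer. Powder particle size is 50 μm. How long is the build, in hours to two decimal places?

Layer count = ceil(257 / 0.03) = 8567.
Per-layer scan distance = 10300 / 0.23 = 44782.6 mm.
Scan time per layer = 44782.6 / 2490 = 17.985 s.
Layer cycle: 17.985 + 13 → 30.985 s.
Total: 8567 × 30.985 s = 265448.495 s → 73.74 hours.

73.74 hours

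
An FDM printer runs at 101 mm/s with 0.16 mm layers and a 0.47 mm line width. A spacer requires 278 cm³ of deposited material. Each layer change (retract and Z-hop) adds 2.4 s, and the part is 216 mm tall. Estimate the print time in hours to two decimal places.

11.07 hours

Extrusion cross-section = 0.16 × 0.47, so 0.0752 mm².
Toolpath length = 278 cm³ / 0.0752 mm² = 278000 / 0.0752 = 3696808.5 mm.
Extrusion time: 3696808.5 / 101 → 36602.1 s.
Layers = ⌈216/0.16⌉ = 1350.
Layer-change overhead: 1350 × 2.4 → 3240 s.
Altogether 36602.1 + 3240 = 39842.1 s, i.e. 11.07 hours.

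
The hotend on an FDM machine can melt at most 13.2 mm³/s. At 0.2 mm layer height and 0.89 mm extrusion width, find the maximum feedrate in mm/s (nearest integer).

Extrusion cross-section: 0.2 × 0.89 → 0.178 mm².
Max speed = 13.2 / 0.178 = 74.16 ≈ 74 mm/s.

74 mm/s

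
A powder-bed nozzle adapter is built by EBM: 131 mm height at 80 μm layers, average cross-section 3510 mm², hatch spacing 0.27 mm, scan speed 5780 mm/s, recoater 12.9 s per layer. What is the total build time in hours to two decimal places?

6.89 hours

Layer count = ceil(131 / 0.08) = 1638.
Per-layer scan distance: 3510 / 0.27 → 13000 mm.
Per-layer scan time = 13000 / 5780, so 2.2491 s.
Per-layer time = 2.2491 + 12.9, so 15.1491 s.
1638 layers × 15.1491 s/layer = 24814.2258 s, i.e. 6.89 hours.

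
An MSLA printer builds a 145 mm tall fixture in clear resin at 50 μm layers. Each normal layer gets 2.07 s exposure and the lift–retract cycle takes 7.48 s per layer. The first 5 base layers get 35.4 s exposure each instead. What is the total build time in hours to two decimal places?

7.74 hours

Layers = ⌈145/0.05⌉ = 2900.
Bottom layers = 5 × (35.4 + 7.48) = 214.4 s.
Remaining layers = 2895 × (2.07 + 7.48), so 27647.25 s.
Total = 214.4 + 27647.25 = 27861.65 s = 7.74 hours.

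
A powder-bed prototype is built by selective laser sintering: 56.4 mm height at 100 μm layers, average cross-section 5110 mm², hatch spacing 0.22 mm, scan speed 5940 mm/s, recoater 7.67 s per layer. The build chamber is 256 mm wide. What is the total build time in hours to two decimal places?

1.81 hours

Layer count = ceil(56.4 / 0.1) = 564.
Scan path per layer = 5110 / 0.22, so 23227.3 mm.
Laser time per layer: 23227.3 / 5940 → 3.9103 s.
Time per layer: 3.9103 + 7.67 → 11.5803 s.
564 layers × 11.5803 s/layer = 6531.2892 s, i.e. 1.81 hours.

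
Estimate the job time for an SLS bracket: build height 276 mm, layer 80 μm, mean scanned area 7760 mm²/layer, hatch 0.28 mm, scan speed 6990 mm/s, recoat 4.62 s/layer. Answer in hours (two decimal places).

8.23 hours

Number of layers: 276 / 0.08 → 3450 (rounded up).
Hatch length per layer: 7760 / 0.28 → 27714.3 mm.
Laser time per layer: 27714.3 / 6990 → 3.9648 s.
Time per layer = 3.9648 + 4.62, so 8.5848 s.
3450 layers × 8.5848 s/layer = 29617.56 s, i.e. 8.23 hours.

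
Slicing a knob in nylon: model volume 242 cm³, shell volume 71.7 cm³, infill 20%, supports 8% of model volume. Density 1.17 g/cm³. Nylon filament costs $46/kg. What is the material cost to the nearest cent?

Volume inside the shell = 242 − 71.7 = 170.3 cm³.
Deposited infill = 0.20 × 170.3, so 34.06 cm³.
Support = 0.08 × 242, so 19.36 cm³.
Total printed volume: 71.7 + 34.06 + 19.36 → 125.12 cm³.
Mass = 125.12 × 1.17, so 146.3904 g.
At $46/kg: 146.3904/1000 × 46 = $6.73.

$6.73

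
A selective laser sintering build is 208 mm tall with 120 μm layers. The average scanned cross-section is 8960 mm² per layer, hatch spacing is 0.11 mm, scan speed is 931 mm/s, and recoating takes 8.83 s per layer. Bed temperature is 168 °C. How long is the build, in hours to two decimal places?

Layer count = ceil(208 / 0.12) = 1734.
Per-layer scan distance = 8960 / 0.11, so 81454.5 mm.
Per-layer scan time: 81454.5 / 931 → 87.4914 s.
Layer cycle = 87.4914 + 8.83 = 96.3214 s.
1734 layers × 96.3214 s/layer = 167021.3076 s, i.e. 46.39 hours.

46.39 hours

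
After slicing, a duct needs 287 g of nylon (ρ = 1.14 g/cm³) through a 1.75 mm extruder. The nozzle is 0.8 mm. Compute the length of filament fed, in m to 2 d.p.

Volume = 287 g / 1.14 g·cm⁻³ = 251.7544 cm³ = 251754.4 mm³.
Filament cross-section = π × (1.75/2)² = 2.4053 mm².
Length = 251754.4 / 2.4053 = 104666.53 mm = 104.67 m.

104.67 m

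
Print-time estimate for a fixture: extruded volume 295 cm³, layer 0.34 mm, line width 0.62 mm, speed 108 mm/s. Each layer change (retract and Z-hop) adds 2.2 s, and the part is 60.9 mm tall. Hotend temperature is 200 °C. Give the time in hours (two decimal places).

Bead cross-section: 0.34 × 0.62 → 0.2108 mm².
Path length: 295000 mm³ / 0.2108 mm² → 1399430.7 mm.
Print-move time: 1399430.7 / 108 → 12957.7 s.
Layer count = ceil(60.9 / 0.34) = 180.
Layer-change overhead = 180 × 2.2, so 396 s.
Altogether 12957.7 + 396 = 13353.7 s, i.e. 3.71 hours.

3.71 hours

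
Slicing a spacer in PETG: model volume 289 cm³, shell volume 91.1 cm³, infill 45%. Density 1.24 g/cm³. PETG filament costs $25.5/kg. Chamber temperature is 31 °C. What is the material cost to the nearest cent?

Infill region = 289 − 91.1, so 197.9 cm³.
Infill deposited = 0.45 × 197.9 = 89.055 cm³.
Deposited volume = 91.1 + 89.055, so 180.155 cm³.
Mass = 180.155 × 1.24 = 223.3922 g.
At $25.5/kg: 223.3922/1000 × 25.5 = $5.70.

$5.70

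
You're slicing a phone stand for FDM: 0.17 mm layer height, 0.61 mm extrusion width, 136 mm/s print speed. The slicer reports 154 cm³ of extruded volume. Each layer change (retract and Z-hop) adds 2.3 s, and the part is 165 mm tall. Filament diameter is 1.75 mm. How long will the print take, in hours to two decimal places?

3.65 hours

Bead cross-section: 0.17 × 0.61 → 0.1037 mm².
Toolpath length = 154 cm³ / 0.1037 mm² = 154000 / 0.1037 = 1485053 mm.
Print-move time: 1485053 / 136 → 10919.5 s.
Number of layers: 165 / 0.17 → 971 (rounded up).
Layer-change overhead: 971 × 2.3 → 2233.3 s.
Altogether 10919.5 + 2233.3 = 13152.8 s, i.e. 3.65 hours.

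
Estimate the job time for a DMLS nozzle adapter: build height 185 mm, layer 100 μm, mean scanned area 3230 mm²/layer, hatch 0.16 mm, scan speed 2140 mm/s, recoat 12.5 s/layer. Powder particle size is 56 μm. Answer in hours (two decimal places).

Number of layers: 185 / 0.1 → 1850 (rounded up).
Per-layer scan distance: 3230 / 0.16 → 20187.5 mm.
Per-layer scan time = 20187.5 / 2140 = 9.4334 s.
Time per layer = 9.4334 + 12.5, so 21.9334 s.
Build time = 1850 × 21.9334 = 40576.79 s = 11.27 hours.

11.27 hours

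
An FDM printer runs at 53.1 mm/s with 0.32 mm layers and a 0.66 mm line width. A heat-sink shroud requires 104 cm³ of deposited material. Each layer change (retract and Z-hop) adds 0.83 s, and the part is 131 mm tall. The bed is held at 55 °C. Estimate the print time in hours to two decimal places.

2.67 hours

Extrusion cross-section = 0.32 × 0.66, so 0.2112 mm².
Toolpath length = 104 cm³ / 0.2112 mm² = 104000 / 0.2112 = 492424.2 mm.
Time extruding: 492424.2 / 53.1 → 9273.5 s.
Layers = ⌈131/0.32⌉ = 410.
Layer-change overhead: 410 × 0.83 → 340.3 s.
Altogether 9273.5 + 340.3 = 9613.8 s, i.e. 2.67 hours.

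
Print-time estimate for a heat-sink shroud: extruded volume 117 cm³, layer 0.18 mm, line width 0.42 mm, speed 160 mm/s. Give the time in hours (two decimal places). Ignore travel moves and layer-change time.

2.69 hours

Extrusion cross-section = 0.18 × 0.42, so 0.0756 mm².
Total extruded path = 117000/0.0756 = 1547619 mm.
Time extruding: 1547619 / 160 → 9672.6 s.
Converting: 9672.6 s = 2.69 hours.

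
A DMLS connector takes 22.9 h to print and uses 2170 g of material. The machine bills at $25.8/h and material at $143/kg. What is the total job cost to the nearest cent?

$901.13

Time charge = 25.8 × 22.9, so $590.82.
Feedstock cost = 143 × 2170/1000 = $310.31.
Total = 590.82 + 310.31 = $901.13.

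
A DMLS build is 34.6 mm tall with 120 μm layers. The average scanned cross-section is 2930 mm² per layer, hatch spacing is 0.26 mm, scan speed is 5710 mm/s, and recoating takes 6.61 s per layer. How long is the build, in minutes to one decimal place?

41.3 minutes

Layer count = ceil(34.6 / 0.12) = 289.
Hatch length per layer: 2930 / 0.26 → 11269.2 mm.
Scan time per layer = 11269.2 / 5710 = 1.9736 s.
Layer cycle: 1.9736 + 6.61 → 8.5836 s.
Build time = 289 × 8.5836 = 2480.6604 s = 41.3 minutes.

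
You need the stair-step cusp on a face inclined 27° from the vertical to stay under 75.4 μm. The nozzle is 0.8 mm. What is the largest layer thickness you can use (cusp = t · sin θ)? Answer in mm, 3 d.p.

t = h_c / sin θ = 0.0754 / 0.4540 = 0.166 mm.

0.166 mm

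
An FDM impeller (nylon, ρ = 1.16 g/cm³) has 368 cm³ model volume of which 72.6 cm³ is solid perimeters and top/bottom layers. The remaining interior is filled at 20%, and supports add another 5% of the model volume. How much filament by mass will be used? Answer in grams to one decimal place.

174.1 g

Interior volume: 368 − 72.6 → 295.4 cm³.
Infill volume: 0.20 × 295.4 → 59.08 cm³.
Support = 0.05 × 368 = 18.4 cm³.
Total printed volume = 72.6 + 59.08 + 18.4 = 150.08 cm³.
Mass = 150.08 × 1.16, so 174.0928 g.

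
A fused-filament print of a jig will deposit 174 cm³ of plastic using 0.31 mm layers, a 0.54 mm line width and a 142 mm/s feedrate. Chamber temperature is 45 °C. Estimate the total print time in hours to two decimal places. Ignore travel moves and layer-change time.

2.03 hours

Line area = 0.31 × 0.54, so 0.1674 mm².
Toolpath length = 174 cm³ / 0.1674 mm² = 174000 / 0.1674 = 1039426.5 mm.
Time extruding: 1039426.5 / 142 → 7319.9 s.
7319.9 s = 2.03 hours.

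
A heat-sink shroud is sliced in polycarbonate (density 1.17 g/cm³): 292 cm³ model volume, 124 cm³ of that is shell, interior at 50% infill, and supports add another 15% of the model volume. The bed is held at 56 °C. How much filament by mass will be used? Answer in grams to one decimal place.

294.6 g

Volume inside the shell = 292 − 124 = 168 cm³.
Infill deposited: 0.50 × 168 → 84 cm³.
Support = 0.15 × 292, so 43.8 cm³.
Total printed volume = 124 + 84 + 43.8, so 251.8 cm³.
Mass: 251.8 × 1.17 → 294.606 g.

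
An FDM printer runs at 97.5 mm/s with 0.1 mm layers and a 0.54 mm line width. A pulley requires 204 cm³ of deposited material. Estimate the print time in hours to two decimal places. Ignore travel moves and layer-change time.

10.76 hours

Bead cross-section: 0.1 × 0.54 → 0.054 mm².
Toolpath length = 204 cm³ / 0.054 mm² = 204000 / 0.054 = 3777777.8 mm.
Time extruding = 3777777.8 / 97.5, so 38746.4 s.
38746.4 s = 10.76 hours.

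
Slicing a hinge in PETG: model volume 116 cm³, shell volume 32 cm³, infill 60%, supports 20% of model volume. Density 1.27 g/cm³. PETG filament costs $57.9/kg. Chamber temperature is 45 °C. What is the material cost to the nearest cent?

Interior volume = 116 − 32 = 84 cm³.
Infill deposited = 0.60 × 84 = 50.4 cm³.
Support = 0.20 × 116 = 23.2 cm³.
Total extruded: 32 + 50.4 + 23.2 → 105.6 cm³.
Mass: 105.6 × 1.27 → 134.112 g.
At $57.9/kg: 134.112/1000 × 57.9 = $7.77.

$7.77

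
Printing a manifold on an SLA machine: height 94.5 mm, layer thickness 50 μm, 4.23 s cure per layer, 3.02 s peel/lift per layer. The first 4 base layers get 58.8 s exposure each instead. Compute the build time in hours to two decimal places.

3.87 hours

Layer count = ceil(94.5 / 0.05) = 1890.
Burn-in layers = 4 × (58.8 + 3.02) = 247.28 s.
Remaining layers = 1886 × (4.23 + 3.02) = 13673.5 s.
Sum: 247.28 + 13673.5 = 13920.78 s → 3.87 hours.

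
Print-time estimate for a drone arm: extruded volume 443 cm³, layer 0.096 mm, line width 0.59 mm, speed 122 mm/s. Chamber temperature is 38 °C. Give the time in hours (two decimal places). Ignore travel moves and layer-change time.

Extrusion cross-section: 0.096 × 0.59 → 0.05664 mm².
Total extruded path = 443000/0.05664 = 7821327.7 mm.
Extrusion time: 7821327.7 / 122 → 64109.2 s.
Converting: 64109.2 s = 17.81 hours.

17.81 hours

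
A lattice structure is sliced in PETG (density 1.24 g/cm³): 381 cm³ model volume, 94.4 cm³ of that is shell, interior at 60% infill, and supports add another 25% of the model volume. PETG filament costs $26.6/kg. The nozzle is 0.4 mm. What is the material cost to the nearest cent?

$11.93

Interior volume = 381 − 94.4 = 286.6 cm³.
Infill deposited = 0.60 × 286.6, so 171.96 cm³.
Support = 0.25 × 381 = 95.25 cm³.
Deposited volume = 94.4 + 171.96 + 95.25, so 361.61 cm³.
Mass = 361.61 × 1.24 = 448.3964 g.
Cost = 448.3964 g / 1000 × $26.6/kg = $11.93.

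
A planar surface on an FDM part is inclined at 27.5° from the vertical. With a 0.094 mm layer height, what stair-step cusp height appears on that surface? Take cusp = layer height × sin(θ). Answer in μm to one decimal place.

h_c = t·sin θ = 0.094 × 0.4617 = 0.0434 mm (43.4 μm).

43.4 μm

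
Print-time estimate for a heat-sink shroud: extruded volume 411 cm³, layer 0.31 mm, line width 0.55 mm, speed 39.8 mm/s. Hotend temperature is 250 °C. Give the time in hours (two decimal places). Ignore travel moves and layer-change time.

16.82 hours

Extrusion cross-section = 0.31 × 0.55, so 0.1705 mm².
Total extruded path = 411000/0.1705 = 2410557.2 mm.
Time extruding: 2410557.2 / 39.8 → 60566.8 s.
In the requested units: 60566.8 s = 16.82 hours.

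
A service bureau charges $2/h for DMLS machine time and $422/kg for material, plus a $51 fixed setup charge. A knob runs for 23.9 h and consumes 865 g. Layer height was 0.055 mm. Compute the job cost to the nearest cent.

Time charge = 2 × 23.9, so $47.80.
Feedstock cost: 422 × 865/1000 → $365.03.
Adding setup: 47.80 + 365.03 + 51 → $463.83.

$463.83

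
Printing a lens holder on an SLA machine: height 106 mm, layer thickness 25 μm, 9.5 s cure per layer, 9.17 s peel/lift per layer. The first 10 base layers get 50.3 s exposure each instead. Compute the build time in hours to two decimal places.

Layers = ⌈106/0.025⌉ = 4240.
Burn-in layers: 10 × (50.3 + 9.17) → 594.7 s.
Normal layers = 4230 × (9.5 + 9.17), so 78974.1 s.
Sum: 594.7 + 78974.1 = 79568.8 s → 22.10 hours.

22.10 hours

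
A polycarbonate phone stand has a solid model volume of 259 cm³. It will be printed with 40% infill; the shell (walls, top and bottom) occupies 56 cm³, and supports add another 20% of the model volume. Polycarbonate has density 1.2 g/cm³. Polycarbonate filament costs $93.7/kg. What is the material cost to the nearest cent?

Infill region = 259 − 56 = 203 cm³.
Infill volume = 0.40 × 203 = 81.2 cm³.
Support = 0.20 × 259, so 51.8 cm³.
Deposited volume = 56 + 81.2 + 51.8, so 189 cm³.
Mass = 189 × 1.2 = 226.8 g.
At $93.7/kg: 226.8/1000 × 93.7 = $21.25.

$21.25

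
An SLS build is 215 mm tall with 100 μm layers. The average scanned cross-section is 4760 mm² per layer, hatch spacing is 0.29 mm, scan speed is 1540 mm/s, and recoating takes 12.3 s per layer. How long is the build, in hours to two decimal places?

Number of layers: 215 / 0.1 → 2150 (rounded up).
Scan path per layer = 4760 / 0.29 = 16413.8 mm.
Laser time per layer = 16413.8 / 1540 = 10.6583 s.
Layer cycle: 10.6583 + 12.3 → 22.9583 s.
Total: 2150 × 22.9583 s = 49360.345 s → 13.71 hours.

13.71 hours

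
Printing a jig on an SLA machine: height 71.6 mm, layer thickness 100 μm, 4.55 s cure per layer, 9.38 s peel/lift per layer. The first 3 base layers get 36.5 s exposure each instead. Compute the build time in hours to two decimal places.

2.80 hours

Layer count = ceil(71.6 / 0.1) = 716.
Burn-in layers = 3 × (36.5 + 9.38) = 137.64 s.
Regular layers = 713 × (4.55 + 9.38) = 9932.09 s.
Sum: 137.64 + 9932.09 = 10069.73 s → 2.80 hours.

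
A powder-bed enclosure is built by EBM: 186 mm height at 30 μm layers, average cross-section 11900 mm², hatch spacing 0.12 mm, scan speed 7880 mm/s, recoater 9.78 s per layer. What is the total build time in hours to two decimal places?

38.52 hours

Layer count = ceil(186 / 0.03) = 6200.
Per-layer scan distance = 11900 / 0.12, so 99166.7 mm.
Scan time per layer = 99166.7 / 7880 = 12.5846 s.
Layer cycle = 12.5846 + 9.78, so 22.3646 s.
6200 layers × 22.3646 s/layer = 138660.52 s, i.e. 38.52 hours.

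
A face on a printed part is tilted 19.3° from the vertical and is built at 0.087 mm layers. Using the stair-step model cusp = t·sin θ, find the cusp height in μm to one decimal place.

sin(19.3°) = 0.3305, so cusp = 0.087 × 0.3305 = 0.028754 mm → 28.8 μm.

28.8 μm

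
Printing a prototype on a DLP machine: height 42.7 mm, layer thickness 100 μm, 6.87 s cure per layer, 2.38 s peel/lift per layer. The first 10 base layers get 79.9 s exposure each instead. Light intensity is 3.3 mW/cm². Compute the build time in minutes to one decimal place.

78.0 minutes

Layers = ⌈42.7/0.1⌉ = 427.
Base layers = 10 × (79.9 + 2.38) = 822.8 s.
Remaining layers = 417 × (6.87 + 2.38) = 3857.25 s.
Total = 822.8 + 3857.25 = 4680.05 s = 78.0 minutes.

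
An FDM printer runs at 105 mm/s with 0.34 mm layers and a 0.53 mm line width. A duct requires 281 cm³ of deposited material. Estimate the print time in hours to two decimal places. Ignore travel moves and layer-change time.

Line area = 0.34 × 0.53 = 0.1802 mm².
Total extruded path = 281000/0.1802 = 1559378.5 mm.
Time extruding = 1559378.5 / 105, so 14851.2 s.
14851.2 s = 4.13 hours.

4.13 hours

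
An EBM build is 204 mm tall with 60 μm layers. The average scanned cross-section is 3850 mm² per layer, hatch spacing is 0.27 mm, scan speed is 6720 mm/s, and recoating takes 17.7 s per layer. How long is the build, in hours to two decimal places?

18.72 hours

Layers = ⌈204/0.06⌉ = 3400.
Per-layer scan distance = 3850 / 0.27 = 14259.3 mm.
Beam time per layer: 14259.3 / 6720 → 2.1219 s.
Time per layer = 2.1219 + 17.7, so 19.8219 s.
Build time = 3400 × 19.8219 = 67394.46 s = 18.72 hours.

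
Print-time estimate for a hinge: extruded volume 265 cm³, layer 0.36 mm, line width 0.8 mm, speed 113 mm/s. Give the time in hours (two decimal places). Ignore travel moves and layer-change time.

Bead cross-section: 0.36 × 0.8 → 0.288 mm².
Path length: 265000 mm³ / 0.288 mm² → 920138.9 mm.
Print-move time = 920138.9 / 113 = 8142.8 s.
That's 8142.8 s → 2.26 hours.

2.26 hours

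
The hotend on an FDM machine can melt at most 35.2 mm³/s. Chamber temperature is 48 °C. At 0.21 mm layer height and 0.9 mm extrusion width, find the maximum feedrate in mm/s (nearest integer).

Bead cross-section = 0.21 × 0.9, so 0.189 mm².
Max speed = 35.2 / 0.189 = 186.24 ≈ 186 mm/s.

186 mm/s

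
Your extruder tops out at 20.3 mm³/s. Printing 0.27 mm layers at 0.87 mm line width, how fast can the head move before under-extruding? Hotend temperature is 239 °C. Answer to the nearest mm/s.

Bead cross-section = 0.27 × 0.87, so 0.2349 mm².
Max speed = 20.3 / 0.2349 = 86.42 ≈ 86 mm/s.

86 mm/s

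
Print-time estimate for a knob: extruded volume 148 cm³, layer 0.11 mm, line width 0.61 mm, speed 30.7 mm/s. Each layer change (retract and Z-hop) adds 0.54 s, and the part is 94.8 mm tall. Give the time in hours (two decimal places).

Extrusion cross-section = 0.11 × 0.61, so 0.0671 mm².
Path length: 148000 mm³ / 0.0671 mm² → 2205663.2 mm.
Print-move time = 2205663.2 / 30.7, so 71845.7 s.
Layers = ⌈94.8/0.11⌉ = 862.
Z-hop total = 862 × 0.54, so 465.48 s.
Altogether 71845.7 + 465.48 = 72311.18 s, i.e. 20.09 hours.

20.09 hours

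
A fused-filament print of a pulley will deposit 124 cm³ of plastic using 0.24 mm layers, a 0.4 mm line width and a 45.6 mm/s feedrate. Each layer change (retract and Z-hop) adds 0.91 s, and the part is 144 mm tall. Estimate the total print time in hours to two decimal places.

Extrusion cross-section: 0.24 × 0.4 → 0.096 mm².
Path length: 124000 mm³ / 0.096 mm² → 1291666.7 mm.
Time extruding = 1291666.7 / 45.6, so 28326 s.
Number of layers: 144 / 0.24 → 600 (rounded up).
Layer-change overhead = 600 × 0.91 = 546 s.
Total = 28326 + 546 = 28872 s = 8.02 hours.

8.02 hours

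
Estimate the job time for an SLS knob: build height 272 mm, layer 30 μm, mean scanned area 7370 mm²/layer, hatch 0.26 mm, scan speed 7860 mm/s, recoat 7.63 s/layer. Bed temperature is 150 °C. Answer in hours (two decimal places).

28.30 hours

Number of layers: 272 / 0.03 → 9067 (rounded up).
Scan path per layer: 7370 / 0.26 → 28346.2 mm.
Scan time per layer: 28346.2 / 7860 → 3.6064 s.
Per-layer time: 3.6064 + 7.63 → 11.2364 s.
Build time = 9067 × 11.2364 = 101880.4388 s = 28.30 hours.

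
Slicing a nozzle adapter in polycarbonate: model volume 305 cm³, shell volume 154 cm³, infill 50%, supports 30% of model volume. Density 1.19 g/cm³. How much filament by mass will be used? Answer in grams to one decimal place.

Interior volume: 305 − 154 → 151 cm³.
Infill deposited: 0.50 × 151 → 75.5 cm³.
Support: 0.30 × 305 → 91.5 cm³.
Deposited volume = 154 + 75.5 + 91.5 = 321 cm³.
Mass = 321 × 1.19 = 381.99 g.

382.0 g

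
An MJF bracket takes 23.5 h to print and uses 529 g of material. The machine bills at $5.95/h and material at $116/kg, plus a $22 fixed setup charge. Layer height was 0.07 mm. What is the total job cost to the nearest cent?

Time charge: 5.95 × 23.5 → $139.825.
Material cost = 116 × 529/1000 = $61.364.
Total = 139.825 + 61.364 + 22 = 223.189 ≈ $223.19.

$223.19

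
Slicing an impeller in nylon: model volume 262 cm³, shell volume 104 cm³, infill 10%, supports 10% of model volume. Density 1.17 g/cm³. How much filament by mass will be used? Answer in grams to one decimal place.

Interior volume = 262 − 104 = 158 cm³.
Infill volume: 0.10 × 158 → 15.8 cm³.
Support: 0.10 × 262 → 26.2 cm³.
Deposited volume = 104 + 15.8 + 26.2, so 146 cm³.
Mass = 146 × 1.17 = 170.82 g.

170.8 g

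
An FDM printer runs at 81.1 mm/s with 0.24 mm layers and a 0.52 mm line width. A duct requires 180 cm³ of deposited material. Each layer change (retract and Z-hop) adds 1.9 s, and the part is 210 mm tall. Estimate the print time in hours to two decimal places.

Line area = 0.24 × 0.52 = 0.1248 mm².
Toolpath length = 180 cm³ / 0.1248 mm² = 180000 / 0.1248 = 1442307.7 mm.
Extrusion time: 1442307.7 / 81.1 → 17784.3 s.
Layers = ⌈210/0.24⌉ = 875.
Layer-change overhead = 875 × 1.9 = 1662.5 s.
Total = 17784.3 + 1662.5 = 19446.8 s = 5.40 hours.

5.40 hours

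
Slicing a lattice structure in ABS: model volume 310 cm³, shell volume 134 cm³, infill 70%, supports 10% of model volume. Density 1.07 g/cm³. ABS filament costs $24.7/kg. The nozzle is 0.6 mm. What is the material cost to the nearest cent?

$7.62

Volume inside the shell = 310 − 134 = 176 cm³.
Infill volume: 0.70 × 176 → 123.2 cm³.
Support = 0.10 × 310, so 31 cm³.
Total printed volume = 134 + 123.2 + 31 = 288.2 cm³.
Mass = 288.2 × 1.07, so 308.374 g.
At $24.7/kg: 308.374/1000 × 24.7 = $7.62.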